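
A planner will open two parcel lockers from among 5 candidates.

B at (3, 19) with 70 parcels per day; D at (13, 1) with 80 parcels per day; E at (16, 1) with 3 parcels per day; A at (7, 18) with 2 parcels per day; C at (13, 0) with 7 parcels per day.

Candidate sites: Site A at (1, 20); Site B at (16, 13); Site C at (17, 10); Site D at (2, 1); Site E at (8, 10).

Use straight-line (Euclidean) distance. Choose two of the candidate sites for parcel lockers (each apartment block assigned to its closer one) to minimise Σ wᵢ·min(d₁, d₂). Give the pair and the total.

Evaluate every pair (each demand assigned to the nearer of the two):
  {Site A, Site C}: total = 1059.6
  {Site A, Site E}: total = 1107.2
  {Site A, Site D}: total = 1168.5
  {Site A, Site B}: total = 1288.1
  {Site C, Site E}: total = 1627.3
  {Site D, Site E}: total = 1673.9
  {Site B, Site E}: total = 1674.7
  {Site B, Site C}: total = 1913.3
  {Site B, Site D}: total = 2016.2
  {Site C, Site D}: total = 2081.1
Best pair: {Site A, Site C} with total 1059.6.

{Site A, Site C}, total 1059.6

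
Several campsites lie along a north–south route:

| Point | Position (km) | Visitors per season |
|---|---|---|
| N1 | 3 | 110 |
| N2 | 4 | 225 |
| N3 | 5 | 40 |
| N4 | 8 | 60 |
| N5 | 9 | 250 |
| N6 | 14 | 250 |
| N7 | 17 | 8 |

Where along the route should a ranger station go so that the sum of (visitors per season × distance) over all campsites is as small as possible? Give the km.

x = 9

For a sum of weighted absolute distances on a line, the optimum is the weighted median (not the mean). Total weight W = 943; half-weight = 471.5.
Sort by position and accumulate weight:
  km 3 (N1, w=110) → cum 110
  km 4 (N2, w=225) → cum 335
  km 5 (N3, w=40) → cum 375
  km 8 (N4, w=60) → cum 435
  km 9 (N5, w=250) → cum 685  ≥ 471.5 → median here
  km 14 (N6, w=250) → cum 935
  km 17 (N7, w=8) → cum 943
Optimal location: km 9.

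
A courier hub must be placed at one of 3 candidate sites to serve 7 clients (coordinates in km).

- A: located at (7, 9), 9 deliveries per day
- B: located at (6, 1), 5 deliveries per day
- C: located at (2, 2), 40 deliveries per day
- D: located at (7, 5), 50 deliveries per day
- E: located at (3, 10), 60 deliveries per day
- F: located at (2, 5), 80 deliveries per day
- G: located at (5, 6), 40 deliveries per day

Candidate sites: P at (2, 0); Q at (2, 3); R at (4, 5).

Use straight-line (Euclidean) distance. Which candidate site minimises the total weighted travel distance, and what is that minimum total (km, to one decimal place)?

Total weighted distance at each candidate:
  P (2, 0): total = 1818.2
  Q (2, 3): total = 1155.9
  R (4, 5): total = 884.1
Minimum is at R with total 884.1 km.

R, total 884.1 km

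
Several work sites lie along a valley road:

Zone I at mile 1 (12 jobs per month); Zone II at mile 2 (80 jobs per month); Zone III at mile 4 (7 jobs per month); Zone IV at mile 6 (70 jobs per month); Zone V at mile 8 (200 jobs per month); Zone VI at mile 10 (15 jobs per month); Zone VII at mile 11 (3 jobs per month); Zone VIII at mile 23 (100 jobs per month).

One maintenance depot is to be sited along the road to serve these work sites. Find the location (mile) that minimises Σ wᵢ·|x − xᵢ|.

For a sum of weighted absolute distances on a line, the optimum is the weighted median (not the mean). Total weight W = 487; half-weight = 243.5.
Sort by position and accumulate weight:
  mile 1 (Zone I, w=12) → cum 12
  mile 2 (Zone II, w=80) → cum 92
  mile 4 (Zone III, w=7) → cum 99
  mile 6 (Zone IV, w=70) → cum 169
  mile 8 (Zone V, w=200) → cum 369  ≥ 243.5 → median here
  mile 10 (Zone VI, w=15) → cum 384
  mile 11 (Zone VII, w=3) → cum 387
  mile 23 (Zone VIII, w=100) → cum 487
Optimal location: mile 8.

x = 8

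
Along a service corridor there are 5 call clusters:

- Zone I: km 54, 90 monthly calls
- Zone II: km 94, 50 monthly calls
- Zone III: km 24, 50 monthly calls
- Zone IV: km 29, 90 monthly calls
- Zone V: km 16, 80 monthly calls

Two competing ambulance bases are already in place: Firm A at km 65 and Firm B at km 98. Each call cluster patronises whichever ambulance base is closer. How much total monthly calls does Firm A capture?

The indifferent point is the midpoint (65+98)/2 = 81.5; call clusters left of it (closer to Firm A at 65) go to Firm A, those right go to Firm B.
  Zone V at 16 (w=80) → Firm A
  Zone III at 24 (w=50) → Firm A
  Zone IV at 29 (w=90) → Firm A
  Zone I at 54 (w=90) → Firm A
  Zone II at 94 (w=50) → Firm B
Firm A captures 310; Firm B captures 50.

310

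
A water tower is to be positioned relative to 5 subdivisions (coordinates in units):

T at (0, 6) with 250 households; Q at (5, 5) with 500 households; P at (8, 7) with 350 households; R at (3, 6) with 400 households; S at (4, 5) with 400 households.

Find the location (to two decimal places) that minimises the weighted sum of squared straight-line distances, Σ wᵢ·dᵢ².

The minimiser of Σwᵢ‖p−pᵢ‖² is the weighted centroid p* = (Σwᵢpᵢ)/(Σwᵢ).
Σwᵢ = 1900.
Σwᵢxᵢ = 250·0 + 500·5 + 350·8 + 400·3 + 400·4 = 8100.
Σwᵢyᵢ = 250·6 + 500·5 + 350·7 + 400·6 + 400·5 = 10850.
x* = 8100/1900 = 4.26, y* = 10850/1900 = 5.71.

(4.26, 5.71)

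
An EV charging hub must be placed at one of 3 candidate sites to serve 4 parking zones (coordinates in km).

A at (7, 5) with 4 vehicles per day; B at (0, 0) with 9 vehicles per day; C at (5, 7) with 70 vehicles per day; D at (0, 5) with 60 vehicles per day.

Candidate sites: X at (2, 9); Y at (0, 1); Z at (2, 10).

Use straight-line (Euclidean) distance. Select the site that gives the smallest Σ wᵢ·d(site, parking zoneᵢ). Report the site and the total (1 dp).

X, total 629.3 km

Total weighted distance at each candidate:
  X (2, 9): total = 629.3
  Y (0, 1): total = 828.0
  Z (2, 10): total = 740.2
Minimum is at X with total 629.3 km.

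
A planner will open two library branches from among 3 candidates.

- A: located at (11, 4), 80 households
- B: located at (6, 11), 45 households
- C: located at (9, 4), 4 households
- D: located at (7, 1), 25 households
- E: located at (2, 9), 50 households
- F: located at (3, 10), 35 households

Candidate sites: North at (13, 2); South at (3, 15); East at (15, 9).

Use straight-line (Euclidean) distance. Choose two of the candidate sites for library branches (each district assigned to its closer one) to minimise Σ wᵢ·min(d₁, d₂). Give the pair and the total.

Evaluate every pair (each demand assigned to the nearer of the two):
  {North, South}: total = 1100.4
  {South, East}: total = 1530.5
  {North, East}: total = 1882.6
Best pair: {North, South} with total 1100.4.

{North, South}, total 1100.4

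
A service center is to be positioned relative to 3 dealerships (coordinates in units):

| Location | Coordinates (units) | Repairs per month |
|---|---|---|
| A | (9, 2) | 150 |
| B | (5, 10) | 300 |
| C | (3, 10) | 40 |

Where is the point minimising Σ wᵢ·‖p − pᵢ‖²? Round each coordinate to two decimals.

(6.06, 7.55)

The minimiser of Σwᵢ‖p−pᵢ‖² is the weighted centroid p* = (Σwᵢpᵢ)/(Σwᵢ).
Σwᵢ = 490.
Σwᵢxᵢ = 150·9 + 300·5 + 40·3 = 2970.
Σwᵢyᵢ = 150·2 + 300·10 + 40·10 = 3700.
x* = 2970/490 = 6.06, y* = 3700/490 = 7.55.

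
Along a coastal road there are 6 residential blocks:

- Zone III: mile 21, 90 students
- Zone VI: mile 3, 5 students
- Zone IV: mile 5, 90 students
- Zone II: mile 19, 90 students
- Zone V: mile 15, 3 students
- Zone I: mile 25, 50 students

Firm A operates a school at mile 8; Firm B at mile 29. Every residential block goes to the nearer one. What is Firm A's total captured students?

98

The indifferent point is the midpoint (8+29)/2 = 18.5; residential blocks left of it (closer to Firm A at 8) go to Firm A, those right go to Firm B.
  Zone VI at 3 (w=5) → Firm A
  Zone IV at 5 (w=90) → Firm A
  Zone V at 15 (w=3) → Firm A
  Zone II at 19 (w=90) → Firm B
  Zone III at 21 (w=90) → Firm B
  Zone I at 25 (w=50) → Firm B
Firm A captures 98; Firm B captures 230.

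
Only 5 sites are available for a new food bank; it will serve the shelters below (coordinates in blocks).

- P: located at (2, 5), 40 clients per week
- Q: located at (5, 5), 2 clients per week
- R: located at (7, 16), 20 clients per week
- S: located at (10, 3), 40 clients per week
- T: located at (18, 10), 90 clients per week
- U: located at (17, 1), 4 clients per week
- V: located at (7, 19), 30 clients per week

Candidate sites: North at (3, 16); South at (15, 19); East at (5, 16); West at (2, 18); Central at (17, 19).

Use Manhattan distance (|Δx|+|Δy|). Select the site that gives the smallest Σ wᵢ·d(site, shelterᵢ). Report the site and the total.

East, total 3310 blocks

Total weighted distance at each candidate:
  North (3, 16): total = 3602
  South (15, 19): total = 3588
  East (5, 16): total = 3310
  West (2, 18): total = 4080
  Central (17, 19): total = 3664
Minimum is at East with total 3310 blocks.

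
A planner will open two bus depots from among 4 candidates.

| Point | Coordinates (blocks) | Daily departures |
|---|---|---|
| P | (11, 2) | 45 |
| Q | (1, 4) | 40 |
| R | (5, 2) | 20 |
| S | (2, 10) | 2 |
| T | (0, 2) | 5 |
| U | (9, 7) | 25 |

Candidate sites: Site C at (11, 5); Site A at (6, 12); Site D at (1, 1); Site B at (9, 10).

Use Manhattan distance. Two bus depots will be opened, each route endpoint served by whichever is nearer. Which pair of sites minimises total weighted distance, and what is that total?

Evaluate every pair (each demand assigned to the nearer of the two):
  {Site C, Site D}: total = 485
  {Site D, Site B}: total = 769
  {Site C, Site B}: total = 914
  {Site C, Site A}: total = 937
  {Site A, Site D}: total = 937
  {Site A, Site B}: total = 1357
Best pair: {Site C, Site D} with total 485.

{Site C, Site D}, total 485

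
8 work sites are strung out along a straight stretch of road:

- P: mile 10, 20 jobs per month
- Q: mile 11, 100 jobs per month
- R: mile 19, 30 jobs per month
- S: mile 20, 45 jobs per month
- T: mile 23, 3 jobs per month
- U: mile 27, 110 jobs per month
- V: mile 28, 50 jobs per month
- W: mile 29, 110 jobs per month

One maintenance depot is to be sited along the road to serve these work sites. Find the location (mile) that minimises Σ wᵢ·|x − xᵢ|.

x = 27

For a sum of weighted absolute distances on a line, the optimum is the weighted median (not the mean). Total weight W = 468; half-weight = 234.
Sort by position and accumulate weight:
  mile 10 (P, w=20) → cum 20
  mile 11 (Q, w=100) → cum 120
  mile 19 (R, w=30) → cum 150
  mile 20 (S, w=45) → cum 195
  mile 23 (T, w=3) → cum 198
  mile 27 (U, w=110) → cum 308  ≥ 234 → median here
  mile 28 (V, w=50) → cum 358
  mile 29 (W, w=110) → cum 468
Optimal location: mile 27.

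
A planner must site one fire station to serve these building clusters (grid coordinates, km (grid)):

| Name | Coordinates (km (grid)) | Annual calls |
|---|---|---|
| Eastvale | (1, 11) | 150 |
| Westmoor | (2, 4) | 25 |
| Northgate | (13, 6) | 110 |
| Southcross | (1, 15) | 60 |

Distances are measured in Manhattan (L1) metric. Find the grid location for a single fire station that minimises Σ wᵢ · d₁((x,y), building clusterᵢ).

Manhattan distance separates: Σwᵢ(|x−xᵢ|+|y−yᵢ|) = Σwᵢ|x−xᵢ| + Σwᵢ|y−yᵢ|, so x and y are optimised independently as 1-D weighted medians.
Total weight W = 345; half = 172.5.
x-coordinate, sorted with cumulative weight:
  x=1 (Eastvale, w=150) cum 150
  x=1 (Southcross, w=60) cum 210  ← median
  x=2 (Westmoor, w=25) cum 235
  x=13 (Northgate, w=110) cum 345
⇒ x* = 1
y-coordinate, sorted with cumulative weight:
  y=4 (Westmoor, w=25) cum 25
  y=6 (Northgate, w=110) cum 135
  y=11 (Eastvale, w=150) cum 285  ← median
  y=15 (Southcross, w=60) cum 345
⇒ y* = 11

(1, 11)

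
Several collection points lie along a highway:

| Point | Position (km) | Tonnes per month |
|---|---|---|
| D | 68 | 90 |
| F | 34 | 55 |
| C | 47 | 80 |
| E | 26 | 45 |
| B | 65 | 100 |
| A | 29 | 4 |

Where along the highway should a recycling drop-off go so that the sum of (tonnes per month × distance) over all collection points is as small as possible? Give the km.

For a sum of weighted absolute distances on a line, the optimum is the weighted median (not the mean). Total weight W = 374; half-weight = 187.
Sort by position and accumulate weight:
  km 26 (E, w=45) → cum 45
  km 29 (A, w=4) → cum 49
  km 34 (F, w=55) → cum 104
  km 47 (C, w=80) → cum 184
  km 65 (B, w=100) → cum 284  ≥ 187 → median here
  km 68 (D, w=90) → cum 374
Optimal location: km 65.

x = 65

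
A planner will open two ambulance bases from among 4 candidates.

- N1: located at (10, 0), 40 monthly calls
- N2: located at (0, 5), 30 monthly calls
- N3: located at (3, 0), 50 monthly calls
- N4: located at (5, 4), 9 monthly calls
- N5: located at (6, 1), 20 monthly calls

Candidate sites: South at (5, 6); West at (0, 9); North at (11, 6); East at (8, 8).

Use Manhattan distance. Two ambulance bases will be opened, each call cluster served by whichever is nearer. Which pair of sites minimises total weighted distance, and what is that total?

{South, North}, total 998

Evaluate every pair (each demand assigned to the nearer of the two):
  {South, North}: total = 998
  {South, West}: total = 1098
  {South, East}: total = 1118
  {West, North}: total = 1272
  {West, East}: total = 1363
  {North, East}: total = 1503
Best pair: {South, North} with total 998.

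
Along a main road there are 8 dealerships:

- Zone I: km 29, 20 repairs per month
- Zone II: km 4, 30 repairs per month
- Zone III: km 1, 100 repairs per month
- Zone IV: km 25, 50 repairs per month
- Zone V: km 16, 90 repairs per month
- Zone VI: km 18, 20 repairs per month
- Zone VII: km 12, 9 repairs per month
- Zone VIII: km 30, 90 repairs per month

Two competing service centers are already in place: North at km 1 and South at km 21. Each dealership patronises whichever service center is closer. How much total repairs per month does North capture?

The indifferent point is the midpoint (1+21)/2 = 11; dealerships left of it (closer to North at 1) go to North, those right go to South.
  Zone III at 1 (w=100) → North
  Zone II at 4 (w=30) → North
  Zone VII at 12 (w=9) → South
  Zone V at 16 (w=90) → South
  Zone VI at 18 (w=20) → South
  Zone IV at 25 (w=50) → South
  Zone I at 29 (w=20) → South
  Zone VIII at 30 (w=90) → South
North captures 130; South captures 279.

130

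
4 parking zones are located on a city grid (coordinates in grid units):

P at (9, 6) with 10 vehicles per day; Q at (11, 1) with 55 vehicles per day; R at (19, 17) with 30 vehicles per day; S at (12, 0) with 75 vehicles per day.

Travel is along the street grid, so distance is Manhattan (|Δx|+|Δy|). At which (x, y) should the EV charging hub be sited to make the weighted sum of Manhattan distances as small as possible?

Manhattan distance separates: Σwᵢ(|x−xᵢ|+|y−yᵢ|) = Σwᵢ|x−xᵢ| + Σwᵢ|y−yᵢ|, so x and y are optimised independently as 1-D weighted medians.
Total weight W = 170; half = 85.
x-coordinate, sorted with cumulative weight:
  x=9 (P, w=10) cum 10
  x=11 (Q, w=55) cum 65
  x=12 (S, w=75) cum 140  ← median
  x=19 (R, w=30) cum 170
⇒ x* = 12
y-coordinate, sorted with cumulative weight:
  y=0 (S, w=75) cum 75
  y=1 (Q, w=55) cum 130  ← median
  y=6 (P, w=10) cum 140
  y=17 (R, w=30) cum 170
⇒ y* = 1

(12, 1)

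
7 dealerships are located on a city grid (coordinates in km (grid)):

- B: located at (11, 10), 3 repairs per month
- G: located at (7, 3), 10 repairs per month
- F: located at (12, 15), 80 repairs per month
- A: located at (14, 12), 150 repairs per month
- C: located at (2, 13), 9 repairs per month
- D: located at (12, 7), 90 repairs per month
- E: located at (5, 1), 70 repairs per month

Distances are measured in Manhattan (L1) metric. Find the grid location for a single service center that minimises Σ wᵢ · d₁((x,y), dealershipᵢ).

Manhattan distance separates: Σwᵢ(|x−xᵢ|+|y−yᵢ|) = Σwᵢ|x−xᵢ| + Σwᵢ|y−yᵢ|, so x and y are optimised independently as 1-D weighted medians.
Total weight W = 412; half = 206.
x-coordinate, sorted with cumulative weight:
  x=2 (C, w=9) cum 9
  x=5 (E, w=70) cum 79
  x=7 (G, w=10) cum 89
  x=11 (B, w=3) cum 92
  x=12 (F, w=80) cum 172
  x=12 (D, w=90) cum 262  ← median
  x=14 (A, w=150) cum 412
⇒ x* = 12
y-coordinate, sorted with cumulative weight:
  y=1 (E, w=70) cum 70
  y=3 (G, w=10) cum 80
  y=7 (D, w=90) cum 170
  y=10 (B, w=3) cum 173
  y=12 (A, w=150) cum 323  ← median
  y=13 (C, w=9) cum 332
  y=15 (F, w=80) cum 412
⇒ y* = 12

(12, 12)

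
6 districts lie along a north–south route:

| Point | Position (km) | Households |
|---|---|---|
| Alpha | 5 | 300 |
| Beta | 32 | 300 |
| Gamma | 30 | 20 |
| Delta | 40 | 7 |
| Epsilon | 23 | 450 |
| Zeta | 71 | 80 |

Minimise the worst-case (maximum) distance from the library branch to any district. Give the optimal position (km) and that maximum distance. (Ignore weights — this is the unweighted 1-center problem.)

location 38, max distance 33

The 1-center on a line is the midpoint of the two extreme points: leftmost at 5, rightmost at 71.
Optimal location = (5 + 71)/2 = 38; maximum distance = (71 − 5)/2 = 33.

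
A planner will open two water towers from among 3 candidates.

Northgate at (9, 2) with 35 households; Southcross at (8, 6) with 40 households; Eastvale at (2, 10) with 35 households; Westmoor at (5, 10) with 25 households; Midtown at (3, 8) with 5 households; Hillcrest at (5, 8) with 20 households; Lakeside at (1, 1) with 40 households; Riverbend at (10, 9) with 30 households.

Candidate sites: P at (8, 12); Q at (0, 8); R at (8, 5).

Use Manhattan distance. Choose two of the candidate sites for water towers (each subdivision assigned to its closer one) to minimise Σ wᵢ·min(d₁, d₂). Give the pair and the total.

{Q, R}, total 1110

Evaluate every pair (each demand assigned to the nearer of the two):
  {Q, R}: total = 1110
  {P, R}: total = 1335
  {P, Q}: total = 1475
Best pair: {Q, R} with total 1110.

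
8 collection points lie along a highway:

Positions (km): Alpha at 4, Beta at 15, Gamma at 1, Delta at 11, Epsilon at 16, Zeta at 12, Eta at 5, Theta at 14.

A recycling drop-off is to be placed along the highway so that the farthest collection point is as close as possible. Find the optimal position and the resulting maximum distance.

location 8.5, max distance 7.5

The 1-center on a line is the midpoint of the two extreme points: leftmost at 1, rightmost at 16.
Optimal location = (1 + 16)/2 = 8.5; maximum distance = (16 − 1)/2 = 7.5.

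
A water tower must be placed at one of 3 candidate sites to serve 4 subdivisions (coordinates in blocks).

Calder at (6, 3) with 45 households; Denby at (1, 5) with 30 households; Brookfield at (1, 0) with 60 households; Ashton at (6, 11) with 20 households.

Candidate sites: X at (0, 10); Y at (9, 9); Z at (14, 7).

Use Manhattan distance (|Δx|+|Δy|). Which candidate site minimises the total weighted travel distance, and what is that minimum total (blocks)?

X, total 1565 blocks

Total weighted distance at each candidate:
  X (0, 10): total = 1565
  Y (9, 9): total = 1885
  Z (14, 7): total = 2430
Minimum is at X with total 1565 blocks.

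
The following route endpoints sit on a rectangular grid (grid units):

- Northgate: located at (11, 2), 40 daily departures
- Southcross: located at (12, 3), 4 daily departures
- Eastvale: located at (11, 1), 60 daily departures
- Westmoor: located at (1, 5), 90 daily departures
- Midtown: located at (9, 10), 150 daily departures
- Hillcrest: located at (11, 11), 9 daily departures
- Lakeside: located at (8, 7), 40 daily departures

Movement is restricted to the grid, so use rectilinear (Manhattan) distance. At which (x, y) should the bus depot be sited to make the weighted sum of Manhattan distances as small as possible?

(9, 7)

Manhattan distance separates: Σwᵢ(|x−xᵢ|+|y−yᵢ|) = Σwᵢ|x−xᵢ| + Σwᵢ|y−yᵢ|, so x and y are optimised independently as 1-D weighted medians.
Total weight W = 393; half = 196.5.
x-coordinate, sorted with cumulative weight:
  x=1 (Westmoor, w=90) cum 90
  x=8 (Lakeside, w=40) cum 130
  x=9 (Midtown, w=150) cum 280  ← median
  x=11 (Northgate, w=40) cum 320
  x=11 (Eastvale, w=60) cum 380
  x=11 (Hillcrest, w=9) cum 389
  x=12 (Southcross, w=4) cum 393
⇒ x* = 9
y-coordinate, sorted with cumulative weight:
  y=1 (Eastvale, w=60) cum 60
  y=2 (Northgate, w=40) cum 100
  y=3 (Southcross, w=4) cum 104
  y=5 (Westmoor, w=90) cum 194
  y=7 (Lakeside, w=40) cum 234  ← median
  y=10 (Midtown, w=150) cum 384
  y=11 (Hillcrest, w=9) cum 393
⇒ y* = 7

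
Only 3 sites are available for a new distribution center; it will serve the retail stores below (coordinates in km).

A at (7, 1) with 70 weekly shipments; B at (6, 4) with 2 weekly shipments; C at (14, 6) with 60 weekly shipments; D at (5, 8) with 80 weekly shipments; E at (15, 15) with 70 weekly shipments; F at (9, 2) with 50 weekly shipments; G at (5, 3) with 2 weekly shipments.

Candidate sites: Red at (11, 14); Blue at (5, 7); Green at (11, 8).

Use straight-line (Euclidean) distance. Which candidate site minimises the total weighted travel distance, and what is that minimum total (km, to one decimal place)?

Total weighted distance at each candidate:
  Red (11, 14): total = 3087.9
  Blue (5, 7): total = 2297.0
  Green (11, 8): total = 2169.7
Minimum is at Green with total 2169.7 km.

Green, total 2169.7 km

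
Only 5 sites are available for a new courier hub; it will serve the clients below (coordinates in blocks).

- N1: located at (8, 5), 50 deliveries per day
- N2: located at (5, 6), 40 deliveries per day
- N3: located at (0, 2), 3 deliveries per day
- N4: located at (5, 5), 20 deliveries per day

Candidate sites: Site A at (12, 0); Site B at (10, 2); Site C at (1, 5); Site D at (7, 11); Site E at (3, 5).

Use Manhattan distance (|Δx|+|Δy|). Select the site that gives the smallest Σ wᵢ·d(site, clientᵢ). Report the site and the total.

Total weighted distance at each candidate:
  Site A (12, 0): total = 1252
  Site B (10, 2): total = 800
  Site C (1, 5): total = 642
  Site D (7, 11): total = 838
  Site E (3, 5): total = 428
Minimum is at Site E with total 428 blocks.

Site E, total 428 blocks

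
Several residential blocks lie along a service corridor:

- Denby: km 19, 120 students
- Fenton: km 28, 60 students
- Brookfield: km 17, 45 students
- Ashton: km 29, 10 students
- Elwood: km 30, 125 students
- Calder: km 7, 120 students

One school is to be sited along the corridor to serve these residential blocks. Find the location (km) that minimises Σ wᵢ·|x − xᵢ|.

For a sum of weighted absolute distances on a line, the optimum is the weighted median (not the mean). Total weight W = 480; half-weight = 240.
Sort by position and accumulate weight:
  km 7 (Calder, w=120) → cum 120
  km 17 (Brookfield, w=45) → cum 165
  km 19 (Denby, w=120) → cum 285  ≥ 240 → median here
  km 28 (Fenton, w=60) → cum 345
  km 29 (Ashton, w=10) → cum 355
  km 30 (Elwood, w=125) → cum 480
Optimal location: km 19.

x = 19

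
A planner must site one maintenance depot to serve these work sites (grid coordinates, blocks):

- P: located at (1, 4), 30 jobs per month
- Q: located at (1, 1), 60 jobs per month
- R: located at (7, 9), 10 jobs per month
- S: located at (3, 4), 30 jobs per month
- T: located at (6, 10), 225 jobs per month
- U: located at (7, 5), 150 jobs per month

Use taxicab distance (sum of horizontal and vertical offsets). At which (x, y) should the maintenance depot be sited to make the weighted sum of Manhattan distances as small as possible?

(6, 5)

Manhattan distance separates: Σwᵢ(|x−xᵢ|+|y−yᵢ|) = Σwᵢ|x−xᵢ| + Σwᵢ|y−yᵢ|, so x and y are optimised independently as 1-D weighted medians.
Total weight W = 505; half = 252.5.
x-coordinate, sorted with cumulative weight:
  x=1 (P, w=30) cum 30
  x=1 (Q, w=60) cum 90
  x=3 (S, w=30) cum 120
  x=6 (T, w=225) cum 345  ← median
  x=7 (R, w=10) cum 355
  x=7 (U, w=150) cum 505
⇒ x* = 6
y-coordinate, sorted with cumulative weight:
  y=1 (Q, w=60) cum 60
  y=4 (P, w=30) cum 90
  y=4 (S, w=30) cum 120
  y=5 (U, w=150) cum 270  ← median
  y=9 (R, w=10) cum 280
  y=10 (T, w=225) cum 505
⇒ y* = 5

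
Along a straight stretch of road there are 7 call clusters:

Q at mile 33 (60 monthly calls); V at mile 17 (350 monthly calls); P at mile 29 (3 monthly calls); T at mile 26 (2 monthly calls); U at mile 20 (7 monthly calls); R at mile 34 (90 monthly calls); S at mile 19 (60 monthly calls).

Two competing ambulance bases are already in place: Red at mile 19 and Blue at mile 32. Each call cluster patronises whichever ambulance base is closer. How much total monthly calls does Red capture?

417

The indifferent point is the midpoint (19+32)/2 = 25.5; call clusters left of it (closer to Red at 19) go to Red, those right go to Blue.
  V at 17 (w=350) → Red
  S at 19 (w=60) → Red
  U at 20 (w=7) → Red
  T at 26 (w=2) → Blue
  P at 29 (w=3) → Blue
  Q at 33 (w=60) → Blue
  R at 34 (w=90) → Blue
Red captures 417; Blue captures 155.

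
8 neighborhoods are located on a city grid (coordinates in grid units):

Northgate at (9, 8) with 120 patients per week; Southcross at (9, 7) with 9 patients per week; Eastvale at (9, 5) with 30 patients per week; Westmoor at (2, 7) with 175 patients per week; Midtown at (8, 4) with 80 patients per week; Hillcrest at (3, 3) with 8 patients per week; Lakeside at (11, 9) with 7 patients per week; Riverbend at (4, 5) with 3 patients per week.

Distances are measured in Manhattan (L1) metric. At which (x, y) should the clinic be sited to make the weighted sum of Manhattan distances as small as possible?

(8, 7)

Manhattan distance separates: Σwᵢ(|x−xᵢ|+|y−yᵢ|) = Σwᵢ|x−xᵢ| + Σwᵢ|y−yᵢ|, so x and y are optimised independently as 1-D weighted medians.
Total weight W = 432; half = 216.
x-coordinate, sorted with cumulative weight:
  x=2 (Westmoor, w=175) cum 175
  x=3 (Hillcrest, w=8) cum 183
  x=4 (Riverbend, w=3) cum 186
  x=8 (Midtown, w=80) cum 266  ← median
  x=9 (Northgate, w=120) cum 386
  x=9 (Southcross, w=9) cum 395
  x=9 (Eastvale, w=30) cum 425
  x=11 (Lakeside, w=7) cum 432
⇒ x* = 8
y-coordinate, sorted with cumulative weight:
  y=3 (Hillcrest, w=8) cum 8
  y=4 (Midtown, w=80) cum 88
  y=5 (Eastvale, w=30) cum 118
  y=5 (Riverbend, w=3) cum 121
  y=7 (Southcross, w=9) cum 130
  y=7 (Westmoor, w=175) cum 305  ← median
  y=8 (Northgate, w=120) cum 425
  y=9 (Lakeside, w=7) cum 432
⇒ y* = 7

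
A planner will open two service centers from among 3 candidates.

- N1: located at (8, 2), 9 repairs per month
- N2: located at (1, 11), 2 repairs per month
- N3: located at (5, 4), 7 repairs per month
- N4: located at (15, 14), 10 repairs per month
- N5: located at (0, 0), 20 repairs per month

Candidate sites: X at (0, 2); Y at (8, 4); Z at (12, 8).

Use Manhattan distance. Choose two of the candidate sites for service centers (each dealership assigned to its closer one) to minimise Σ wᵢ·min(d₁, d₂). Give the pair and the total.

{X, Y}, total 269

Evaluate every pair (each demand assigned to the nearer of the two):
  {X, Y}: total = 269
  {X, Z}: total = 271
  {Y, Z}: total = 397
Best pair: {X, Y} with total 269.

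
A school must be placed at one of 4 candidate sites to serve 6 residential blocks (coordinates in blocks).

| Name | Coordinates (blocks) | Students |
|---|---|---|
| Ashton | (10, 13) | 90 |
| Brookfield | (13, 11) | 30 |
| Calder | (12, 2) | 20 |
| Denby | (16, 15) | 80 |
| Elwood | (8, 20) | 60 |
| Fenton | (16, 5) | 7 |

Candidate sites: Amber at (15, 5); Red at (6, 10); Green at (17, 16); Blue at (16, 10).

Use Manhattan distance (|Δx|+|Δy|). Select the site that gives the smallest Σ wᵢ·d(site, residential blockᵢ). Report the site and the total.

Green, total 2574 blocks

Total weighted distance at each candidate:
  Amber (15, 5): total = 3737
  Red (6, 10): total = 3175
  Green (17, 16): total = 2574
  Blue (16, 10): total = 2685
Minimum is at Green with total 2574 blocks.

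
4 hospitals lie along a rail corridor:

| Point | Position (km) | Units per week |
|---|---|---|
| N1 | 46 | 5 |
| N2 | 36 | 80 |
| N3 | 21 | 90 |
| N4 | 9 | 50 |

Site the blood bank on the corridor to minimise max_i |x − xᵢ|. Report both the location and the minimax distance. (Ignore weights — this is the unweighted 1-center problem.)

The 1-center on a line is the midpoint of the two extreme points: leftmost at 9, rightmost at 46.
Optimal location = (9 + 46)/2 = 27.5; maximum distance = (46 − 9)/2 = 18.5.

location 27.5, max distance 18.5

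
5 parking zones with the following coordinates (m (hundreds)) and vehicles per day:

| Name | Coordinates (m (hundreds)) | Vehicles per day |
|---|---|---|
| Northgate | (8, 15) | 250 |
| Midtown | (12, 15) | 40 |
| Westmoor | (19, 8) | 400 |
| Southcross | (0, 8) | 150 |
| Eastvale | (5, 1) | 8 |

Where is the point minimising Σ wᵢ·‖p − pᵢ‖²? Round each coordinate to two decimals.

The minimiser of Σwᵢ‖p−pᵢ‖² is the weighted centroid p* = (Σwᵢpᵢ)/(Σwᵢ).
Σwᵢ = 848.
Σwᵢxᵢ = 250·8 + 40·12 + 400·19 + 150·0 + 8·5 = 10120.
Σwᵢyᵢ = 250·15 + 40·15 + 400·8 + 150·8 + 8·1 = 8758.
x* = 10120/848 = 11.93, y* = 8758/848 = 10.33.

(11.93, 10.33)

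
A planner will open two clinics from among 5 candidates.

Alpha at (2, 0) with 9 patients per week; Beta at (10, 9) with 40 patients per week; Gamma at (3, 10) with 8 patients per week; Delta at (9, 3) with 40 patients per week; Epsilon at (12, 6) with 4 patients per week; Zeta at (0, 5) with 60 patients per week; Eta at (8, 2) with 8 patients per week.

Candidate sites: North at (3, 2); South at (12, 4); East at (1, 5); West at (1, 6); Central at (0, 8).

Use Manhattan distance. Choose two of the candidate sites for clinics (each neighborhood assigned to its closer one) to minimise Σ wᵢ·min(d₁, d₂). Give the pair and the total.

{South, East}, total 666

Evaluate every pair (each demand assigned to the nearer of the two):
  {South, East}: total = 666
  {South, West}: total = 727
  {South, Central}: total = 806
  {North, South}: total = 939
  {North, East}: total = 1031
  {North, West}: total = 1039
  {North, Central}: total = 1059
  {East, Central}: total = 1122
  {East, West}: total = 1166
  {West, Central}: total = 1235
Best pair: {South, East} with total 666.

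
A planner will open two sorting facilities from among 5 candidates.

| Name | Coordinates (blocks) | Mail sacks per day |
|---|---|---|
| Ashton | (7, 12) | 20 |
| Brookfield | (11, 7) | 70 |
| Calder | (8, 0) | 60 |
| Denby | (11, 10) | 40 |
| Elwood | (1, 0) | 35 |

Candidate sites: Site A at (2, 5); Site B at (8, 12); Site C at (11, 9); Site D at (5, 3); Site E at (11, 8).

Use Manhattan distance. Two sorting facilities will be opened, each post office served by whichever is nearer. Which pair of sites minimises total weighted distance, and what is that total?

Evaluate every pair (each demand assigned to the nearer of the two):
  {Site D, Site E}: total = 915
  {Site C, Site D}: total = 925
  {Site A, Site E}: total = 1180
  {Site A, Site C}: total = 1190
  {Site B, Site D}: total = 1385
  {Site B, Site E}: total = 1460
  {Site C, Site E}: total = 1540
  {Site B, Site C}: total = 1585
  {Site A, Site B}: total = 1650
  {Site A, Site D}: total = 2010
Best pair: {Site D, Site E} with total 915.

{Site D, Site E}, total 915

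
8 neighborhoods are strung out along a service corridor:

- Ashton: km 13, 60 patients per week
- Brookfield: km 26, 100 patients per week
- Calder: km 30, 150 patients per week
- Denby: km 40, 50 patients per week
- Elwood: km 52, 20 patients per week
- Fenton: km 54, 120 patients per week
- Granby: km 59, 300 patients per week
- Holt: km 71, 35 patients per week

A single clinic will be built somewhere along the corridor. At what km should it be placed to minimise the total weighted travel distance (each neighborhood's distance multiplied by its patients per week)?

x = 54

For a sum of weighted absolute distances on a line, the optimum is the weighted median (not the mean). Total weight W = 835; half-weight = 417.5.
Sort by position and accumulate weight:
  km 13 (Ashton, w=60) → cum 60
  km 26 (Brookfield, w=100) → cum 160
  km 30 (Calder, w=150) → cum 310
  km 40 (Denby, w=50) → cum 360
  km 52 (Elwood, w=20) → cum 380
  km 54 (Fenton, w=120) → cum 500  ≥ 417.5 → median here
  km 59 (Granby, w=300) → cum 800
  km 71 (Holt, w=35) → cum 835
Optimal location: km 54.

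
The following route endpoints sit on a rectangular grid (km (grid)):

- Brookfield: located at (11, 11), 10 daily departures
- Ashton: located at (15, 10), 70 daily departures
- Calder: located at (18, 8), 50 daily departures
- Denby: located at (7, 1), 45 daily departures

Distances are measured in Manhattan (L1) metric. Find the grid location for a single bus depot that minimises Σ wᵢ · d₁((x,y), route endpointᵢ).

Manhattan distance separates: Σwᵢ(|x−xᵢ|+|y−yᵢ|) = Σwᵢ|x−xᵢ| + Σwᵢ|y−yᵢ|, so x and y are optimised independently as 1-D weighted medians.
Total weight W = 175; half = 87.5.
x-coordinate, sorted with cumulative weight:
  x=7 (Denby, w=45) cum 45
  x=11 (Brookfield, w=10) cum 55
  x=15 (Ashton, w=70) cum 125  ← median
  x=18 (Calder, w=50) cum 175
⇒ x* = 15
y-coordinate, sorted with cumulative weight:
  y=1 (Denby, w=45) cum 45
  y=8 (Calder, w=50) cum 95  ← median
  y=10 (Ashton, w=70) cum 165
  y=11 (Brookfield, w=10) cum 175
⇒ y* = 8

(15, 8)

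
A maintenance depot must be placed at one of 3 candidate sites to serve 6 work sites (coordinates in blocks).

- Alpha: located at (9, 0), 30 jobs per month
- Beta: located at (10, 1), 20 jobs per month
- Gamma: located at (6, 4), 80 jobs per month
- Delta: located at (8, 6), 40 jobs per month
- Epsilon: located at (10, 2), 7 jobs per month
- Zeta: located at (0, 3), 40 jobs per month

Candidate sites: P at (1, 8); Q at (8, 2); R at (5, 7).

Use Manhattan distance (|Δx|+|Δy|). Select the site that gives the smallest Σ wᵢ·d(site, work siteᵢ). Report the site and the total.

Q, total 1004 blocks

Total weighted distance at each candidate:
  P (1, 8): total = 2225
  Q (8, 2): total = 1004
  R (5, 7): total = 1460
Minimum is at Q with total 1004 blocks.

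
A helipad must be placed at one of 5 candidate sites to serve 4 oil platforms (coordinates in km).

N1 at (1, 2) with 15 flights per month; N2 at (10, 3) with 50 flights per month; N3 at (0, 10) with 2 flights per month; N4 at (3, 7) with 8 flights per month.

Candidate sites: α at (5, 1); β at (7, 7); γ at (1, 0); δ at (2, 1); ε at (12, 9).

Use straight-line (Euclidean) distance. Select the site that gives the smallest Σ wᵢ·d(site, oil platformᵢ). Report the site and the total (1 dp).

α, total 402.3 km

Total weighted distance at each candidate:
  α (5, 1): total = 402.3
  β (7, 7): total = 414.4
  γ (1, 0): total = 582.7
  δ (2, 1): total = 500.6
  ε (12, 9): total = 609.6
Minimum is at α with total 402.3 km.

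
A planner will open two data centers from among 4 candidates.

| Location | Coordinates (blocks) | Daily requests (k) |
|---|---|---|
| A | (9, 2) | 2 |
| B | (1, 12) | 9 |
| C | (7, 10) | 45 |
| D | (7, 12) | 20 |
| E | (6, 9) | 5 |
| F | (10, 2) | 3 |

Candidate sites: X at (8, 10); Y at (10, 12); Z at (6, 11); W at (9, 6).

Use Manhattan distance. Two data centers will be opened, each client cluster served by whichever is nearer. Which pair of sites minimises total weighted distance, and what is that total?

Evaluate every pair (each demand assigned to the nearer of the two):
  {X, Z}: total = 197
  {Z, W}: total = 217
  {X, W}: total = 224
  {Y, Z}: total = 246
  {X, Y}: total = 249
  {Y, W}: total = 419
Best pair: {X, Z} with total 197.

{X, Z}, total 197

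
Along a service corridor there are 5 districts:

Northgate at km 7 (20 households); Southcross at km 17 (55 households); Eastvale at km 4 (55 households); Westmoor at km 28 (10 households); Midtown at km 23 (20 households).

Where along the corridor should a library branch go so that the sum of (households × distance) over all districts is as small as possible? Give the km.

x = 17

For a sum of weighted absolute distances on a line, the optimum is the weighted median (not the mean). Total weight W = 160; half-weight = 80.
Sort by position and accumulate weight:
  km 4 (Eastvale, w=55) → cum 55
  km 7 (Northgate, w=20) → cum 75
  km 17 (Southcross, w=55) → cum 130  ≥ 80 → median here
  km 23 (Midtown, w=20) → cum 150
  km 28 (Westmoor, w=10) → cum 160
Optimal location: km 17.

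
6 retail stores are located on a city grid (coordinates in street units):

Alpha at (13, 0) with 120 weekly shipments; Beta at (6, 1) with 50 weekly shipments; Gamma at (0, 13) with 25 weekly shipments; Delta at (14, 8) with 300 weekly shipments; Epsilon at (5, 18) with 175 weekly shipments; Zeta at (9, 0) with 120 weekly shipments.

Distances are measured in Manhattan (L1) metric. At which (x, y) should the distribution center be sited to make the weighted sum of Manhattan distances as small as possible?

(13, 8)

Manhattan distance separates: Σwᵢ(|x−xᵢ|+|y−yᵢ|) = Σwᵢ|x−xᵢ| + Σwᵢ|y−yᵢ|, so x and y are optimised independently as 1-D weighted medians.
Total weight W = 790; half = 395.
x-coordinate, sorted with cumulative weight:
  x=0 (Gamma, w=25) cum 25
  x=5 (Epsilon, w=175) cum 200
  x=6 (Beta, w=50) cum 250
  x=9 (Zeta, w=120) cum 370
  x=13 (Alpha, w=120) cum 490  ← median
  x=14 (Delta, w=300) cum 790
⇒ x* = 13
y-coordinate, sorted with cumulative weight:
  y=0 (Alpha, w=120) cum 120
  y=0 (Zeta, w=120) cum 240
  y=1 (Beta, w=50) cum 290
  y=8 (Delta, w=300) cum 590  ← median
  y=13 (Gamma, w=25) cum 615
  y=18 (Epsilon, w=175) cum 790
⇒ y* = 8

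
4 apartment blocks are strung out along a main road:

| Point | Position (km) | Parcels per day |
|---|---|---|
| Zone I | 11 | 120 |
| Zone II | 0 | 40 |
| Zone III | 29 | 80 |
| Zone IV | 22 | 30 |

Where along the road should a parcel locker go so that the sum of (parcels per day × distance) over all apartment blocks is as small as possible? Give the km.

For a sum of weighted absolute distances on a line, the optimum is the weighted median (not the mean). Total weight W = 270; half-weight = 135.
Sort by position and accumulate weight:
  km 0 (Zone II, w=40) → cum 40
  km 11 (Zone I, w=120) → cum 160  ≥ 135 → median here
  km 22 (Zone IV, w=30) → cum 190
  km 29 (Zone III, w=80) → cum 270
Optimal location: km 11.

x = 11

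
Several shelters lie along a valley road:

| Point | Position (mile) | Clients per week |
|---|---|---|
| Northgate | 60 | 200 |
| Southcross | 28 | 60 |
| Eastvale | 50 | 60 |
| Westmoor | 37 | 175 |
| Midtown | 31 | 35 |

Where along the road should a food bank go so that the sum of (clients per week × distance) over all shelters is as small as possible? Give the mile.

For a sum of weighted absolute distances on a line, the optimum is the weighted median (not the mean). Total weight W = 530; half-weight = 265.
Sort by position and accumulate weight:
  mile 28 (Southcross, w=60) → cum 60
  mile 31 (Midtown, w=35) → cum 95
  mile 37 (Westmoor, w=175) → cum 270  ≥ 265 → median here
  mile 50 (Eastvale, w=60) → cum 330
  mile 60 (Northgate, w=200) → cum 530
Optimal location: mile 37.

x = 37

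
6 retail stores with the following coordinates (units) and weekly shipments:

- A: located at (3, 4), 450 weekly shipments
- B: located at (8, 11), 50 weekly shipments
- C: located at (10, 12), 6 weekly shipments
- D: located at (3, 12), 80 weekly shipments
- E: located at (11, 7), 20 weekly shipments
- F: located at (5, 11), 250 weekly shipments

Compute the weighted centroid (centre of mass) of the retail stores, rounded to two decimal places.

(4.11, 7.33)

The minimiser of Σwᵢ‖p−pᵢ‖² is the weighted centroid p* = (Σwᵢpᵢ)/(Σwᵢ).
Σwᵢ = 856.
Σwᵢxᵢ = 450·3 + 50·8 + 6·10 + 80·3 + 20·11 + 250·5 = 3520.
Σwᵢyᵢ = 450·4 + 50·11 + 6·12 + 80·12 + 20·7 + 250·11 = 6272.
x* = 3520/856 = 4.11, y* = 6272/856 = 7.33.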